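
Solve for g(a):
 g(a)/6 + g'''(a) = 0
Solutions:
 g(a) = C3*exp(-6^(2/3)*a/6) + (C1*sin(2^(2/3)*3^(1/6)*a/4) + C2*cos(2^(2/3)*3^(1/6)*a/4))*exp(6^(2/3)*a/12)


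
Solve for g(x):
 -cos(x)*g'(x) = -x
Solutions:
 g(x) = C1 + Integral(x/cos(x), x)


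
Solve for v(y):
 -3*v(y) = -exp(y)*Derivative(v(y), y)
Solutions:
 v(y) = C1*exp(-3*exp(-y))


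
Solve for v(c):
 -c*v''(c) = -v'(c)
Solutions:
 v(c) = C1 + C2*c^2


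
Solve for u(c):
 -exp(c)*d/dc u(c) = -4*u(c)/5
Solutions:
 u(c) = C1*exp(-4*exp(-c)/5)


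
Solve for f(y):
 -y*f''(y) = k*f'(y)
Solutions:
 f(y) = C1 + y^(1 - re(k))*(C2*sin(log(y)*Abs(im(k))) + C3*cos(log(y)*im(k)))


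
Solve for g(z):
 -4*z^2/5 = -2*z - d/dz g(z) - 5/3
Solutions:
 g(z) = C1 + 4*z^3/15 - z^2 - 5*z/3


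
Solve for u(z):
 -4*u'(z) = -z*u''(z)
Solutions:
 u(z) = C1 + C2*z^5


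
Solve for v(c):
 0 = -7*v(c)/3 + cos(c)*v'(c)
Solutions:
 v(c) = C1*(sin(c) + 1)^(7/6)/(sin(c) - 1)^(7/6)


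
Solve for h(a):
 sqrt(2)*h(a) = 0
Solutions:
 h(a) = 0


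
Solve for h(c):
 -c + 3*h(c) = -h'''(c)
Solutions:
 h(c) = C3*exp(-3^(1/3)*c) + c/3 + (C1*sin(3^(5/6)*c/2) + C2*cos(3^(5/6)*c/2))*exp(3^(1/3)*c/2)


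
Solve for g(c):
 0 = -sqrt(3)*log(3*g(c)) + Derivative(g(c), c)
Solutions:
 -sqrt(3)*Integral(1/(log(_y) + log(3)), (_y, g(c)))/3 = C1 - c


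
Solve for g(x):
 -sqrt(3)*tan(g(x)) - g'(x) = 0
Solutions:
 g(x) = pi - asin(C1*exp(-sqrt(3)*x))
 g(x) = asin(C1*exp(-sqrt(3)*x))


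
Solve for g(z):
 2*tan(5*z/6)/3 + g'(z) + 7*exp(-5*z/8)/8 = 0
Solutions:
 g(z) = C1 - 2*log(tan(5*z/6)^2 + 1)/5 + 7*exp(-5*z/8)/5


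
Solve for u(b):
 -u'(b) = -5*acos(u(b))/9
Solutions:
 Integral(1/acos(_y), (_y, u(b))) = C1 + 5*b/9


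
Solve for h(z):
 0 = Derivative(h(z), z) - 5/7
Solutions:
 h(z) = C1 + 5*z/7


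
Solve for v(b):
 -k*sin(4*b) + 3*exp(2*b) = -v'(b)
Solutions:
 v(b) = C1 - k*cos(4*b)/4 - 3*exp(2*b)/2


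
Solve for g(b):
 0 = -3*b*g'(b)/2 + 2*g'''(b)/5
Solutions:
 g(b) = C1 + Integral(C2*airyai(30^(1/3)*b/2) + C3*airybi(30^(1/3)*b/2), b)


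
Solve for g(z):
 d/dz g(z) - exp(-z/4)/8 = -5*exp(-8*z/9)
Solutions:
 g(z) = C1 - exp(-z/4)/2 + 45*exp(-8*z/9)/8


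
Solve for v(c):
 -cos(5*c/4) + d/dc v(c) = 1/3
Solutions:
 v(c) = C1 + c/3 + 4*sin(5*c/4)/5


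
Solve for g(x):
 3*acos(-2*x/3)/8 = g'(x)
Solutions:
 g(x) = C1 + 3*x*acos(-2*x/3)/8 + 3*sqrt(9 - 4*x^2)/16


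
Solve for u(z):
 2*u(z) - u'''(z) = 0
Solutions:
 u(z) = C3*exp(2^(1/3)*z) + (C1*sin(2^(1/3)*sqrt(3)*z/2) + C2*cos(2^(1/3)*sqrt(3)*z/2))*exp(-2^(1/3)*z/2)


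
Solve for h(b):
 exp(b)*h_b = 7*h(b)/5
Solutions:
 h(b) = C1*exp(-7*exp(-b)/5)


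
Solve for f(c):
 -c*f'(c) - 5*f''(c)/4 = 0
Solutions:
 f(c) = C1 + C2*erf(sqrt(10)*c/5)


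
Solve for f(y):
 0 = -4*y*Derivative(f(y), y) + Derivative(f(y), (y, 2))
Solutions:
 f(y) = C1 + C2*erfi(sqrt(2)*y)


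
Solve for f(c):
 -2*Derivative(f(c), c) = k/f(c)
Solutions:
 f(c) = -sqrt(C1 - c*k)
 f(c) = sqrt(C1 - c*k)


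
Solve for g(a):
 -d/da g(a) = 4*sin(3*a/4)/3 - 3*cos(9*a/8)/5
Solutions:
 g(a) = C1 + 8*sin(9*a/8)/15 + 16*cos(3*a/4)/9


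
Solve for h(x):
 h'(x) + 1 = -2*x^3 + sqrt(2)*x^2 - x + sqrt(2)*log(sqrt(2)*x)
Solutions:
 h(x) = C1 - x^4/2 + sqrt(2)*x^3/3 - x^2/2 + sqrt(2)*x*log(x) - sqrt(2)*x - x + sqrt(2)*x*log(2)/2


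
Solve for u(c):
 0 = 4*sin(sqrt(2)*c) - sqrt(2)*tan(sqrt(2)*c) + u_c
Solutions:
 u(c) = C1 - log(cos(sqrt(2)*c)) + 2*sqrt(2)*cos(sqrt(2)*c)


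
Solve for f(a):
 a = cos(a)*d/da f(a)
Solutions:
 f(a) = C1 + Integral(a/cos(a), a)


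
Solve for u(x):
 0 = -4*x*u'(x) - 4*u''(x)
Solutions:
 u(x) = C1 + C2*erf(sqrt(2)*x/2)


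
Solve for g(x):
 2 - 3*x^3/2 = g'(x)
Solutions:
 g(x) = C1 - 3*x^4/8 + 2*x


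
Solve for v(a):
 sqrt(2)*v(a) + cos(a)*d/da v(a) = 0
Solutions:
 v(a) = C1*(sin(a) - 1)^(sqrt(2)/2)/(sin(a) + 1)^(sqrt(2)/2)


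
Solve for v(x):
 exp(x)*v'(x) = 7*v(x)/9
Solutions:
 v(x) = C1*exp(-7*exp(-x)/9)


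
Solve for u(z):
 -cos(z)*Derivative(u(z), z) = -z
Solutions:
 u(z) = C1 + Integral(z/cos(z), z)


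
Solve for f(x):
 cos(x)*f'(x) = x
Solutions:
 f(x) = C1 + Integral(x/cos(x), x)


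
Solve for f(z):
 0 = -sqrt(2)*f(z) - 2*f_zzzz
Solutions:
 f(z) = (C1*sin(2^(3/8)*z/2) + C2*cos(2^(3/8)*z/2))*exp(-2^(3/8)*z/2) + (C3*sin(2^(3/8)*z/2) + C4*cos(2^(3/8)*z/2))*exp(2^(3/8)*z/2)


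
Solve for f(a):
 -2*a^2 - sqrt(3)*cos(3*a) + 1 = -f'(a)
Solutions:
 f(a) = C1 + 2*a^3/3 - a + sqrt(3)*sin(3*a)/3


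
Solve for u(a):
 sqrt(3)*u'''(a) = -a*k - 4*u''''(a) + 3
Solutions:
 u(a) = C1 + C2*a + C3*a^2 + C4*exp(-sqrt(3)*a/4) - sqrt(3)*a^4*k/72 + a^3*(4*k + 3*sqrt(3))/18


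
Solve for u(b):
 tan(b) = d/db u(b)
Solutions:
 u(b) = C1 - log(cos(b))


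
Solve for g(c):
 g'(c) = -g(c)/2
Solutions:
 g(c) = C1*exp(-c/2)


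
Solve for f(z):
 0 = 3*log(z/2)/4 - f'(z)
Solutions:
 f(z) = C1 + 3*z*log(z)/4 - 3*z/4 - 3*z*log(2)/4


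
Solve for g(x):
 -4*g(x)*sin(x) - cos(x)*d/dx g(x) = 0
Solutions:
 g(x) = C1*cos(x)^4


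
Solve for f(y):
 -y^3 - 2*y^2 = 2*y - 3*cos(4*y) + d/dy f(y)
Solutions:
 f(y) = C1 - y^4/4 - 2*y^3/3 - y^2 + 3*sin(4*y)/4


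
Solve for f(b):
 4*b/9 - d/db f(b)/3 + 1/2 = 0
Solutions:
 f(b) = C1 + 2*b^2/3 + 3*b/2


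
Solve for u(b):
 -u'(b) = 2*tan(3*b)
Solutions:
 u(b) = C1 + 2*log(cos(3*b))/3


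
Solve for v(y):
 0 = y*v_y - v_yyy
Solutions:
 v(y) = C1 + Integral(C2*airyai(y) + C3*airybi(y), y)


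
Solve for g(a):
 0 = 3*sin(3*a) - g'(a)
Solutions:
 g(a) = C1 - cos(3*a)


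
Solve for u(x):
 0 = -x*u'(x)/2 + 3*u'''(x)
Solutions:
 u(x) = C1 + Integral(C2*airyai(6^(2/3)*x/6) + C3*airybi(6^(2/3)*x/6), x)


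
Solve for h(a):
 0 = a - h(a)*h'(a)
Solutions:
 h(a) = -sqrt(C1 + a^2)
 h(a) = sqrt(C1 + a^2)


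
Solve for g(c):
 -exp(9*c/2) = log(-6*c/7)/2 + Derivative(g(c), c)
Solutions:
 g(c) = C1 - c*log(-c)/2 + c*(-log(6) + 1/2 + log(42)/2) - 2*exp(9*c/2)/9


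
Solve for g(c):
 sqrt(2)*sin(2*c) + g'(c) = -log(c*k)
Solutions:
 g(c) = C1 - c*log(c*k) + c + sqrt(2)*cos(2*c)/2


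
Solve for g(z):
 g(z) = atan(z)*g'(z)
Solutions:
 g(z) = C1*exp(Integral(1/atan(z), z))


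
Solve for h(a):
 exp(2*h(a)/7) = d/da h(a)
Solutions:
 h(a) = 7*log(-sqrt(-1/(C1 + a))) - 7*log(2) + 7*log(14)/2
 h(a) = 7*log(-1/(C1 + a))/2 - 7*log(2) + 7*log(14)/2


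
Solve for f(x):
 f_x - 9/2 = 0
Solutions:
 f(x) = C1 + 9*x/2


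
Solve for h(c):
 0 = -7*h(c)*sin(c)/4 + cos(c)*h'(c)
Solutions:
 h(c) = C1/cos(c)^(7/4)


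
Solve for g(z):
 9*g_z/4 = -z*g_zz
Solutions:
 g(z) = C1 + C2/z^(5/4)


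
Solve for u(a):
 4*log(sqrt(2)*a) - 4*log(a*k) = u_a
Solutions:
 u(a) = C1 + 2*a*(-2*log(k) + log(2))


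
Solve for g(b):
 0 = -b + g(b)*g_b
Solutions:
 g(b) = -sqrt(C1 + b^2)
 g(b) = sqrt(C1 + b^2)


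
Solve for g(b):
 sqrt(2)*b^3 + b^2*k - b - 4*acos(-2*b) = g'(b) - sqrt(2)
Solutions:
 g(b) = C1 + sqrt(2)*b^4/4 + b^3*k/3 - b^2/2 - 4*b*acos(-2*b) + sqrt(2)*b - 2*sqrt(1 - 4*b^2)


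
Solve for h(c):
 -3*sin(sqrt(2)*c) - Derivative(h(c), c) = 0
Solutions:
 h(c) = C1 + 3*sqrt(2)*cos(sqrt(2)*c)/2


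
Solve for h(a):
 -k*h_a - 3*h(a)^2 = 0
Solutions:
 h(a) = k/(C1*k + 3*a)


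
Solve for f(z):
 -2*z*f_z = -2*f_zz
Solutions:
 f(z) = C1 + C2*erfi(sqrt(2)*z/2)


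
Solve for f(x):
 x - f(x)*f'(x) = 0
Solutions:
 f(x) = -sqrt(C1 + x^2)
 f(x) = sqrt(C1 + x^2)


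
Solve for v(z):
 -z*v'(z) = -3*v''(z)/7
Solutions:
 v(z) = C1 + C2*erfi(sqrt(42)*z/6)


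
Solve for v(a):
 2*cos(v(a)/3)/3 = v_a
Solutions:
 -2*a/3 - 3*log(sin(v(a)/3) - 1)/2 + 3*log(sin(v(a)/3) + 1)/2 = C1


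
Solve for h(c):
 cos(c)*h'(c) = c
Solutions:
 h(c) = C1 + Integral(c/cos(c), c)


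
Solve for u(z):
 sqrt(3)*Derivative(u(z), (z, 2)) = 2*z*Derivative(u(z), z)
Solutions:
 u(z) = C1 + C2*erfi(3^(3/4)*z/3)


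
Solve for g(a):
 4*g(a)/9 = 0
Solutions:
 g(a) = 0


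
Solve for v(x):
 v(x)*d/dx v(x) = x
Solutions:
 v(x) = -sqrt(C1 + x^2)
 v(x) = sqrt(C1 + x^2)


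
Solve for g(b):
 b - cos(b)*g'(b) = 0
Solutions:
 g(b) = C1 + Integral(b/cos(b), b)


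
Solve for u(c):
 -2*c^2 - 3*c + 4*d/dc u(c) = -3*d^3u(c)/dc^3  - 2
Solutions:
 u(c) = C1 + C2*sin(2*sqrt(3)*c/3) + C3*cos(2*sqrt(3)*c/3) + c^3/6 + 3*c^2/8 - 5*c/4


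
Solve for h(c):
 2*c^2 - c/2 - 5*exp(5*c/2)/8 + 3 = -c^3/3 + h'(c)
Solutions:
 h(c) = C1 + c^4/12 + 2*c^3/3 - c^2/4 + 3*c - exp(5*c/2)/4


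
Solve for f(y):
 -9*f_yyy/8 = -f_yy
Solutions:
 f(y) = C1 + C2*y + C3*exp(8*y/9)


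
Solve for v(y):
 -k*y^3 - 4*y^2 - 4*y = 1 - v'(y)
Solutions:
 v(y) = C1 + k*y^4/4 + 4*y^3/3 + 2*y^2 + y


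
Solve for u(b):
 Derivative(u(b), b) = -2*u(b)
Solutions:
 u(b) = C1*exp(-2*b)


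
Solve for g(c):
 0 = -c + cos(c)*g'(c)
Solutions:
 g(c) = C1 + Integral(c/cos(c), c)


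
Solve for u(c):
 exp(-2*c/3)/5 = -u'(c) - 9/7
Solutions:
 u(c) = C1 - 9*c/7 + 3*exp(-2*c/3)/10


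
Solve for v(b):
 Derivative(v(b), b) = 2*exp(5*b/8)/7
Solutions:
 v(b) = C1 + 16*exp(5*b/8)/35


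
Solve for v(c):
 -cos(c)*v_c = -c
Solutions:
 v(c) = C1 + Integral(c/cos(c), c)


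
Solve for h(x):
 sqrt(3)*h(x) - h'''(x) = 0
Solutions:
 h(x) = C3*exp(3^(1/6)*x) + (C1*sin(3^(2/3)*x/2) + C2*cos(3^(2/3)*x/2))*exp(-3^(1/6)*x/2)


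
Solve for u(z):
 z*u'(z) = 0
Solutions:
 u(z) = C1


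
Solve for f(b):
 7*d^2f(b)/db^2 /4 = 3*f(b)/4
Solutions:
 f(b) = C1*exp(-sqrt(21)*b/7) + C2*exp(sqrt(21)*b/7)


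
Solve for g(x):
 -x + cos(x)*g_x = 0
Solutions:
 g(x) = C1 + Integral(x/cos(x), x)


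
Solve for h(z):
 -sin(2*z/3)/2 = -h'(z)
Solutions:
 h(z) = C1 - 3*cos(2*z/3)/4


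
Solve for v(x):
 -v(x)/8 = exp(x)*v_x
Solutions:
 v(x) = C1*exp(exp(-x)/8)


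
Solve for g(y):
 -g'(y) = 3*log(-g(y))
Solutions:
 -li(-g(y)) = C1 - 3*y


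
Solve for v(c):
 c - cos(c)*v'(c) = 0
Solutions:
 v(c) = C1 + Integral(c/cos(c), c)


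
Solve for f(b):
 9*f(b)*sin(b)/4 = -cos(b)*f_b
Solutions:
 f(b) = C1*cos(b)^(9/4)


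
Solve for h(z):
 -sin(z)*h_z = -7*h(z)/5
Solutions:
 h(z) = C1*(cos(z) - 1)^(7/10)/(cos(z) + 1)^(7/10)


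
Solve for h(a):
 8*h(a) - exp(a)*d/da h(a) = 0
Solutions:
 h(a) = C1*exp(-8*exp(-a))


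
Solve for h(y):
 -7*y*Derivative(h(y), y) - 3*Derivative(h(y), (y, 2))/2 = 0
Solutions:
 h(y) = C1 + C2*erf(sqrt(21)*y/3)


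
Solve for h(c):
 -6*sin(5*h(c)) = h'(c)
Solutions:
 h(c) = -acos((-C1 - exp(60*c))/(C1 - exp(60*c)))/5 + 2*pi/5
 h(c) = acos((-C1 - exp(60*c))/(C1 - exp(60*c)))/5


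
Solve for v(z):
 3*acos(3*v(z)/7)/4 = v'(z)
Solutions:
 Integral(1/acos(3*_y/7), (_y, v(z))) = C1 + 3*z/4


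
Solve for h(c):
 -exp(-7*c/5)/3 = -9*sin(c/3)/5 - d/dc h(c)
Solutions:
 h(c) = C1 + 27*cos(c/3)/5 - 5*exp(-7*c/5)/21


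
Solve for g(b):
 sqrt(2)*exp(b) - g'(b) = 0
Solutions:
 g(b) = C1 + sqrt(2)*exp(b)


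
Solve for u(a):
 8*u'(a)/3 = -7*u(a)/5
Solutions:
 u(a) = C1*exp(-21*a/40)


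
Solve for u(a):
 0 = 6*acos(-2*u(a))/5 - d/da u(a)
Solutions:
 Integral(1/acos(-2*_y), (_y, u(a))) = C1 + 6*a/5


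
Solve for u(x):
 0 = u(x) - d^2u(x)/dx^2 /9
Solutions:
 u(x) = C1*exp(-3*x) + C2*exp(3*x)


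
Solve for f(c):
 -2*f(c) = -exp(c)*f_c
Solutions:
 f(c) = C1*exp(-2*exp(-c))


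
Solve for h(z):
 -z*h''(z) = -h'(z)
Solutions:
 h(z) = C1 + C2*z^2


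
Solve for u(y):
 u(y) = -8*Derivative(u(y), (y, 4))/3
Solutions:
 u(y) = (C1*sin(2^(3/4)*3^(1/4)*y/4) + C2*cos(2^(3/4)*3^(1/4)*y/4))*exp(-2^(3/4)*3^(1/4)*y/4) + (C3*sin(2^(3/4)*3^(1/4)*y/4) + C4*cos(2^(3/4)*3^(1/4)*y/4))*exp(2^(3/4)*3^(1/4)*y/4)


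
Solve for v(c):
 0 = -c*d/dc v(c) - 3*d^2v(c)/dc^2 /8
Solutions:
 v(c) = C1 + C2*erf(2*sqrt(3)*c/3)


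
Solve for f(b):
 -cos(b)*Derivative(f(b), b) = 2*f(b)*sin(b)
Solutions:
 f(b) = C1*cos(b)^2


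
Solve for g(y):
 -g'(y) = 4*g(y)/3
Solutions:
 g(y) = C1*exp(-4*y/3)


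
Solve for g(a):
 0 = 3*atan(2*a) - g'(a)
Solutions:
 g(a) = C1 + 3*a*atan(2*a) - 3*log(4*a^2 + 1)/4


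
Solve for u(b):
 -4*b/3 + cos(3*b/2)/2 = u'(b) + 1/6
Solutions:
 u(b) = C1 - 2*b^2/3 - b/6 + sin(3*b/2)/3


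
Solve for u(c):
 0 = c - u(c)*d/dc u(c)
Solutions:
 u(c) = -sqrt(C1 + c^2)
 u(c) = sqrt(C1 + c^2)


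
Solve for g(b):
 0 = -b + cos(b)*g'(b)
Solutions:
 g(b) = C1 + Integral(b/cos(b), b)


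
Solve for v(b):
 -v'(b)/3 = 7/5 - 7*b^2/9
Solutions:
 v(b) = C1 + 7*b^3/9 - 21*b/5


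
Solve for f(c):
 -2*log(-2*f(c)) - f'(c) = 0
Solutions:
 Integral(1/(log(-_y) + log(2)), (_y, f(c)))/2 = C1 - c


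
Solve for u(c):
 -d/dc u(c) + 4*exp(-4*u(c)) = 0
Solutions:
 u(c) = log(-I*(C1 + 16*c)^(1/4))
 u(c) = log(I*(C1 + 16*c)^(1/4))
 u(c) = log(-(C1 + 16*c)^(1/4))
 u(c) = log(C1 + 16*c)/4


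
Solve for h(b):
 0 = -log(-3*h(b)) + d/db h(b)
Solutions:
 -Integral(1/(log(-_y) + log(3)), (_y, h(b))) = C1 - b


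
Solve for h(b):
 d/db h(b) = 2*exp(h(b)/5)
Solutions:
 h(b) = 5*log(-1/(C1 + 2*b)) + 5*log(5)


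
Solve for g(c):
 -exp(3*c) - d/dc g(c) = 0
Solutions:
 g(c) = C1 - exp(3*c)/3


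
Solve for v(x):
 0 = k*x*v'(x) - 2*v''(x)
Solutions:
 v(x) = Piecewise((-sqrt(pi)*C1*erf(x*sqrt(-k)/2)/sqrt(-k) - C2, (k > 0) | (k < 0)), (-C1*x - C2, True))


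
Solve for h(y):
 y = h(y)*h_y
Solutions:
 h(y) = -sqrt(C1 + y^2)
 h(y) = sqrt(C1 + y^2)


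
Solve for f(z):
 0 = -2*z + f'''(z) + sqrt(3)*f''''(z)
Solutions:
 f(z) = C1 + C2*z + C3*z^2 + C4*exp(-sqrt(3)*z/3) + z^4/12 - sqrt(3)*z^3/3


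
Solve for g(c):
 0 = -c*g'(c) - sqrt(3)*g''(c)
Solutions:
 g(c) = C1 + C2*erf(sqrt(2)*3^(3/4)*c/6)


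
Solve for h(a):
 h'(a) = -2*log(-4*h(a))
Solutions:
 Integral(1/(log(-_y) + 2*log(2)), (_y, h(a)))/2 = C1 - a


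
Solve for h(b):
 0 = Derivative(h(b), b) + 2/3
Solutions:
 h(b) = C1 - 2*b/3


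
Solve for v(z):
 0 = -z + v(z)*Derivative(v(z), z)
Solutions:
 v(z) = -sqrt(C1 + z^2)
 v(z) = sqrt(C1 + z^2)


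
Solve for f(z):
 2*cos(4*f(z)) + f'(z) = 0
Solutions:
 f(z) = -asin((C1 + exp(16*z))/(C1 - exp(16*z)))/4 + pi/4
 f(z) = asin((C1 + exp(16*z))/(C1 - exp(16*z)))/4


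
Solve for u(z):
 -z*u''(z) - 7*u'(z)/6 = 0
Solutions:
 u(z) = C1 + C2/z^(1/6)


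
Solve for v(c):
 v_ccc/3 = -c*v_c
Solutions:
 v(c) = C1 + Integral(C2*airyai(-3^(1/3)*c) + C3*airybi(-3^(1/3)*c), c)


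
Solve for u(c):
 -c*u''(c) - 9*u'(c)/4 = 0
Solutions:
 u(c) = C1 + C2/c^(5/4)


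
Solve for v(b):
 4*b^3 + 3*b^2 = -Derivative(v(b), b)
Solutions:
 v(b) = C1 - b^4 - b^3


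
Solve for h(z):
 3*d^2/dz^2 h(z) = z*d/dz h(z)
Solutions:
 h(z) = C1 + C2*erfi(sqrt(6)*z/6)


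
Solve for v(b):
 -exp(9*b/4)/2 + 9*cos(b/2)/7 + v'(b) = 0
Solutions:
 v(b) = C1 + 2*exp(9*b/4)/9 - 18*sin(b/2)/7


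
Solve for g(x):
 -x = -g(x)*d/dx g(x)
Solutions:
 g(x) = -sqrt(C1 + x^2)
 g(x) = sqrt(C1 + x^2)


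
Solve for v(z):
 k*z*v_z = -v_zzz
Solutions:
 v(z) = C1 + Integral(C2*airyai(z*(-k)^(1/3)) + C3*airybi(z*(-k)^(1/3)), z)


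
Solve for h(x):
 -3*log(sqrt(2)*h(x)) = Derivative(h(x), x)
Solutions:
 2*Integral(1/(2*log(_y) + log(2)), (_y, h(x)))/3 = C1 - x


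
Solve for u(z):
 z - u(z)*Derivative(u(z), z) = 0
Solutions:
 u(z) = -sqrt(C1 + z^2)
 u(z) = sqrt(C1 + z^2)


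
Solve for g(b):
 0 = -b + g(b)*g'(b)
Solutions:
 g(b) = -sqrt(C1 + b^2)
 g(b) = sqrt(C1 + b^2)


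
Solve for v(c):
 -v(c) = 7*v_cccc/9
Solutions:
 v(c) = (C1*sin(sqrt(6)*7^(3/4)*c/14) + C2*cos(sqrt(6)*7^(3/4)*c/14))*exp(-sqrt(6)*7^(3/4)*c/14) + (C3*sin(sqrt(6)*7^(3/4)*c/14) + C4*cos(sqrt(6)*7^(3/4)*c/14))*exp(sqrt(6)*7^(3/4)*c/14)


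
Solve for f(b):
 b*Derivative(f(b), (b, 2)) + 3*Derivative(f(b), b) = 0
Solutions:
 f(b) = C1 + C2/b^2


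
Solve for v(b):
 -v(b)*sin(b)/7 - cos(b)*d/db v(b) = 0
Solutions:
 v(b) = C1*cos(b)^(1/7)


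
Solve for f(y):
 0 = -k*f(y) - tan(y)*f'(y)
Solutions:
 f(y) = C1*exp(-k*log(sin(y)))


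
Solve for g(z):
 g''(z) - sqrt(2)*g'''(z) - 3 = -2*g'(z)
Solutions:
 g(z) = C1 + C2*exp(sqrt(2)*z*(1 - sqrt(1 + 8*sqrt(2)))/4) + C3*exp(sqrt(2)*z*(1 + sqrt(1 + 8*sqrt(2)))/4) + 3*z/2


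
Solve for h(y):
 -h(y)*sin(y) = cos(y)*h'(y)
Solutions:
 h(y) = C1*cos(y)


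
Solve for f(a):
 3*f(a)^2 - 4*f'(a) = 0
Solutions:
 f(a) = -4/(C1 + 3*a)


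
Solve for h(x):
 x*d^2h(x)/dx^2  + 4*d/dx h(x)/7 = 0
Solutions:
 h(x) = C1 + C2*x^(3/7)


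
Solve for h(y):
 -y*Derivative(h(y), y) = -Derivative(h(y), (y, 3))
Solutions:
 h(y) = C1 + Integral(C2*airyai(y) + C3*airybi(y), y)


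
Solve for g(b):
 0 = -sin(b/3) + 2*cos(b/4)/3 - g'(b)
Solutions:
 g(b) = C1 + 8*sin(b/4)/3 + 3*cos(b/3)


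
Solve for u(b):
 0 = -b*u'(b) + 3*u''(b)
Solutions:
 u(b) = C1 + C2*erfi(sqrt(6)*b/6)


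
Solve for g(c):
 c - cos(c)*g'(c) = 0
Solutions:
 g(c) = C1 + Integral(c/cos(c), c)


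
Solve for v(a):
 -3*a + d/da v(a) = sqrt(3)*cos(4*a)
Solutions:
 v(a) = C1 + 3*a^2/2 + sqrt(3)*sin(4*a)/4


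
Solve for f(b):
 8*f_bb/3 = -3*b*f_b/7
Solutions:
 f(b) = C1 + C2*erf(3*sqrt(7)*b/28)


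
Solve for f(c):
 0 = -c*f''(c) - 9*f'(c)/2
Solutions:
 f(c) = C1 + C2/c^(7/2)


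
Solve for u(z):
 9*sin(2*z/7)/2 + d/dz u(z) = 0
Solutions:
 u(z) = C1 + 63*cos(2*z/7)/4


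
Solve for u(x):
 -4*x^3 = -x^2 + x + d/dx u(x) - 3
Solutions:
 u(x) = C1 - x^4 + x^3/3 - x^2/2 + 3*x


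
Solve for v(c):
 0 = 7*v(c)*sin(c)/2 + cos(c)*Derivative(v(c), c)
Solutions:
 v(c) = C1*cos(c)^(7/2)


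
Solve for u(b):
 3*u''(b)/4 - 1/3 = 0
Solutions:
 u(b) = C1 + C2*b + 2*b^2/9


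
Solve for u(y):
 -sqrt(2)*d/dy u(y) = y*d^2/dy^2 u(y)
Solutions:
 u(y) = C1 + C2*y^(1 - sqrt(2))


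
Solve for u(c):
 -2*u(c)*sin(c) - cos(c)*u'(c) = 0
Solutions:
 u(c) = C1*cos(c)^2


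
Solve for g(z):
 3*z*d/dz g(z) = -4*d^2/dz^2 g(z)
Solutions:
 g(z) = C1 + C2*erf(sqrt(6)*z/4)


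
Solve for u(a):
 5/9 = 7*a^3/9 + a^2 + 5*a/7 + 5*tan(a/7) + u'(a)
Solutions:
 u(a) = C1 - 7*a^4/36 - a^3/3 - 5*a^2/14 + 5*a/9 + 35*log(cos(a/7))


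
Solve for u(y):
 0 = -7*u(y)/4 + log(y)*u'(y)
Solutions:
 u(y) = C1*exp(7*li(y)/4)


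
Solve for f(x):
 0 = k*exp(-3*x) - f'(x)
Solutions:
 f(x) = C1 - k*exp(-3*x)/3


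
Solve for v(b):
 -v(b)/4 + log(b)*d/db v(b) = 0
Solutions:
 v(b) = C1*exp(li(b)/4)


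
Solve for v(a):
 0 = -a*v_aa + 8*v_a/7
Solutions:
 v(a) = C1 + C2*a^(15/7)


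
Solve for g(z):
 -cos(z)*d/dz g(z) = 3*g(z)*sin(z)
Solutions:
 g(z) = C1*cos(z)^3


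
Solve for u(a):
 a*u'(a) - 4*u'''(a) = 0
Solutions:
 u(a) = C1 + Integral(C2*airyai(2^(1/3)*a/2) + C3*airybi(2^(1/3)*a/2), a)


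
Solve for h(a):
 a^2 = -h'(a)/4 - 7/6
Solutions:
 h(a) = C1 - 4*a^3/3 - 14*a/3


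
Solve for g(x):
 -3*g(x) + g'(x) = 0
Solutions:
 g(x) = C1*exp(3*x)


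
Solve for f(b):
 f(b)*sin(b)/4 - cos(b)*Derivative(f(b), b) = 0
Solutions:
 f(b) = C1/cos(b)^(1/4)


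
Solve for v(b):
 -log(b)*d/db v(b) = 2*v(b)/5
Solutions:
 v(b) = C1*exp(-2*li(b)/5)


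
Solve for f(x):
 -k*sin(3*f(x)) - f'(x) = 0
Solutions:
 f(x) = -acos((-C1 - exp(6*k*x))/(C1 - exp(6*k*x)))/3 + 2*pi/3
 f(x) = acos((-C1 - exp(6*k*x))/(C1 - exp(6*k*x)))/3


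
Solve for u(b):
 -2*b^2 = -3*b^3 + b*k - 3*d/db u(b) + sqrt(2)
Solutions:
 u(b) = C1 - b^4/4 + 2*b^3/9 + b^2*k/6 + sqrt(2)*b/3


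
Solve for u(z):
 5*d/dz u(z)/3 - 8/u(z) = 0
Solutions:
 u(z) = -sqrt(C1 + 240*z)/5
 u(z) = sqrt(C1 + 240*z)/5


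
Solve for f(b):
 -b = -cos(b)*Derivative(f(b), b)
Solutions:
 f(b) = C1 + Integral(b/cos(b), b)


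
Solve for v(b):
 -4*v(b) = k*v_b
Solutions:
 v(b) = C1*exp(-4*b/k)


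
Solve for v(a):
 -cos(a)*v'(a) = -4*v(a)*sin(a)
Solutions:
 v(a) = C1/cos(a)^4


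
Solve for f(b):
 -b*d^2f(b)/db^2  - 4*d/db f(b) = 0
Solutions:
 f(b) = C1 + C2/b^3


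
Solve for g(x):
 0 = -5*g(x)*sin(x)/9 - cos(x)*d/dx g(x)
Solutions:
 g(x) = C1*cos(x)^(5/9)


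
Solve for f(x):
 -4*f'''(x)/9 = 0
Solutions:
 f(x) = C1 + C2*x + C3*x^2


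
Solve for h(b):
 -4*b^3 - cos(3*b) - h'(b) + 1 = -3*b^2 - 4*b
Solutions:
 h(b) = C1 - b^4 + b^3 + 2*b^2 + b - sin(3*b)/3


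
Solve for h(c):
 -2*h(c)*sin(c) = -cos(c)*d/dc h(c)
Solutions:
 h(c) = C1/cos(c)^2


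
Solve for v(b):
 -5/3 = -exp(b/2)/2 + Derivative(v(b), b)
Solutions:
 v(b) = C1 - 5*b/3 + exp(b/2)


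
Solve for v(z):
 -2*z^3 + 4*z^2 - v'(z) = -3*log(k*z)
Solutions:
 v(z) = C1 - z^4/2 + 4*z^3/3 + 3*z*log(k*z) - 3*z


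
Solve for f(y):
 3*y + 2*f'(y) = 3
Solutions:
 f(y) = C1 - 3*y^2/4 + 3*y/2


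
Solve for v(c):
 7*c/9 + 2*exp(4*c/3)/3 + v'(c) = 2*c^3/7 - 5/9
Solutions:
 v(c) = C1 + c^4/14 - 7*c^2/18 - 5*c/9 - exp(4*c/3)/2


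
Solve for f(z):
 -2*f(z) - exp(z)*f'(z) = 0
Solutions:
 f(z) = C1*exp(2*exp(-z))


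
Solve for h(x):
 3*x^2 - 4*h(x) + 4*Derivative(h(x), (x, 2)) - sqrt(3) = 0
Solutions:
 h(x) = C1*exp(-x) + C2*exp(x) + 3*x^2/4 - sqrt(3)/4 + 3/2


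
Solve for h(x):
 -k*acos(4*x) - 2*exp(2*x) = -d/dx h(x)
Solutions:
 h(x) = C1 + k*(x*acos(4*x) - sqrt(1 - 16*x^2)/4) + exp(2*x)


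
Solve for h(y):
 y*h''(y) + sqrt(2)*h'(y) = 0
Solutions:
 h(y) = C1 + C2*y^(1 - sqrt(2))


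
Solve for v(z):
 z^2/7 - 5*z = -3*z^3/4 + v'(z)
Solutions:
 v(z) = C1 + 3*z^4/16 + z^3/21 - 5*z^2/2


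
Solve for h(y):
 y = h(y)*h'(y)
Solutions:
 h(y) = -sqrt(C1 + y^2)
 h(y) = sqrt(C1 + y^2)


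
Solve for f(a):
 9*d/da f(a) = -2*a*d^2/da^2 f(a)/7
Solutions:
 f(a) = C1 + C2/a^(61/2)


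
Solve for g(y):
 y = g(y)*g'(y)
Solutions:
 g(y) = -sqrt(C1 + y^2)
 g(y) = sqrt(C1 + y^2)


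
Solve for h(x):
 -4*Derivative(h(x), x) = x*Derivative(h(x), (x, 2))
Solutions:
 h(x) = C1 + C2/x^3


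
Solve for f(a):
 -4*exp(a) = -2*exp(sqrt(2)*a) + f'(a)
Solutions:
 f(a) = C1 - 4*exp(a) + sqrt(2)*exp(sqrt(2)*a)


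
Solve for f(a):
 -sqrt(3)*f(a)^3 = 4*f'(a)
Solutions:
 f(a) = -sqrt(2)*sqrt(-1/(C1 - sqrt(3)*a))
 f(a) = sqrt(2)*sqrt(-1/(C1 - sqrt(3)*a))


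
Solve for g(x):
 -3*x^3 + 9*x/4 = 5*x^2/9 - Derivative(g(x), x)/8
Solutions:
 g(x) = C1 + 6*x^4 + 40*x^3/27 - 9*x^2


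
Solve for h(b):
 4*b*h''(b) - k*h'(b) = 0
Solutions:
 h(b) = C1 + b^(re(k)/4 + 1)*(C2*sin(log(b)*Abs(im(k))/4) + C3*cos(log(b)*im(k)/4))


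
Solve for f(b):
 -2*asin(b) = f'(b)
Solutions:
 f(b) = C1 - 2*b*asin(b) - 2*sqrt(1 - b^2)


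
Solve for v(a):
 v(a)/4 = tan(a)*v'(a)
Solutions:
 v(a) = C1*sin(a)^(1/4)


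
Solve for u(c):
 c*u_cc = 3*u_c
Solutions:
 u(c) = C1 + C2*c^4


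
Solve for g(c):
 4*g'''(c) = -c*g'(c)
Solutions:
 g(c) = C1 + Integral(C2*airyai(-2^(1/3)*c/2) + C3*airybi(-2^(1/3)*c/2), c)


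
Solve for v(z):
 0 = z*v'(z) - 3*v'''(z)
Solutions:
 v(z) = C1 + Integral(C2*airyai(3^(2/3)*z/3) + C3*airybi(3^(2/3)*z/3), z)


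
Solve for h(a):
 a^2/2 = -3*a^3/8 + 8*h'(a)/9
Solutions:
 h(a) = C1 + 27*a^4/256 + 3*a^3/16


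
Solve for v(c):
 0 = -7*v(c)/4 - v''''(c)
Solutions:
 v(c) = (C1*sin(7^(1/4)*c/2) + C2*cos(7^(1/4)*c/2))*exp(-7^(1/4)*c/2) + (C3*sin(7^(1/4)*c/2) + C4*cos(7^(1/4)*c/2))*exp(7^(1/4)*c/2)


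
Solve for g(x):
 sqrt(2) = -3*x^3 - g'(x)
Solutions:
 g(x) = C1 - 3*x^4/4 - sqrt(2)*x


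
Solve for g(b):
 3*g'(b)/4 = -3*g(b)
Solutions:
 g(b) = C1*exp(-4*b)


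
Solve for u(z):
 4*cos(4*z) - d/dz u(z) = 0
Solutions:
 u(z) = C1 + sin(4*z)


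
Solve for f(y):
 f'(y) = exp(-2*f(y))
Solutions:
 f(y) = log(-sqrt(C1 + 2*y))
 f(y) = log(C1 + 2*y)/2


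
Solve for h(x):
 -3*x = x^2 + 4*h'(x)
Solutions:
 h(x) = C1 - x^3/12 - 3*x^2/8


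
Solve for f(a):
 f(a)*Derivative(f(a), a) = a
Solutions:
 f(a) = -sqrt(C1 + a^2)
 f(a) = sqrt(C1 + a^2)


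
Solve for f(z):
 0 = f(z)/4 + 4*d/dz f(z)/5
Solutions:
 f(z) = C1*exp(-5*z/16)


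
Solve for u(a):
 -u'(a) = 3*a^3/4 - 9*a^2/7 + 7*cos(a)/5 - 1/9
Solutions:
 u(a) = C1 - 3*a^4/16 + 3*a^3/7 + a/9 - 7*sin(a)/5


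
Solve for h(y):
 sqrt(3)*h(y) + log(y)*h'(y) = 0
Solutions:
 h(y) = C1*exp(-sqrt(3)*li(y))


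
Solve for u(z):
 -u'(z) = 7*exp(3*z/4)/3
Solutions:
 u(z) = C1 - 28*exp(3*z/4)/9


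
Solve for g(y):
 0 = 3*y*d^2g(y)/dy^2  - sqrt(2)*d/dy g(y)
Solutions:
 g(y) = C1 + C2*y^(sqrt(2)/3 + 1)


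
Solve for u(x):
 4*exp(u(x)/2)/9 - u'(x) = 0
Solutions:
 u(x) = 2*log(-1/(C1 + 4*x)) + 2*log(18)


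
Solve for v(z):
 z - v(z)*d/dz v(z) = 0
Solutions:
 v(z) = -sqrt(C1 + z^2)
 v(z) = sqrt(C1 + z^2)


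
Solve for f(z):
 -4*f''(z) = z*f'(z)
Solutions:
 f(z) = C1 + C2*erf(sqrt(2)*z/4)


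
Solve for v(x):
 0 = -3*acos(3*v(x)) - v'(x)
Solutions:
 Integral(1/acos(3*_y), (_y, v(x))) = C1 - 3*x


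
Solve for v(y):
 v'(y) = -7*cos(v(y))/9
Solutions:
 7*y/9 - log(sin(v(y)) - 1)/2 + log(sin(v(y)) + 1)/2 = C1


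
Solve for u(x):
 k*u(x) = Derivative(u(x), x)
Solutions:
 u(x) = C1*exp(k*x)


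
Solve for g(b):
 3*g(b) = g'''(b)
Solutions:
 g(b) = C3*exp(3^(1/3)*b) + (C1*sin(3^(5/6)*b/2) + C2*cos(3^(5/6)*b/2))*exp(-3^(1/3)*b/2)


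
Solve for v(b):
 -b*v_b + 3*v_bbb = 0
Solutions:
 v(b) = C1 + Integral(C2*airyai(3^(2/3)*b/3) + C3*airybi(3^(2/3)*b/3), b)


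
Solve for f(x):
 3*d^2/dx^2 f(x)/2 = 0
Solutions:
 f(x) = C1 + C2*x


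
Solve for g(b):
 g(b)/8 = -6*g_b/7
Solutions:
 g(b) = C1*exp(-7*b/48)


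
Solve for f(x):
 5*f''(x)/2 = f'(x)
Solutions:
 f(x) = C1 + C2*exp(2*x/5)


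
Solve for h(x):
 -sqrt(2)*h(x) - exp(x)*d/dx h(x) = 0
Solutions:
 h(x) = C1*exp(sqrt(2)*exp(-x))


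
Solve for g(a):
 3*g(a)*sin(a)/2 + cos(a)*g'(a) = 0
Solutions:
 g(a) = C1*cos(a)^(3/2)


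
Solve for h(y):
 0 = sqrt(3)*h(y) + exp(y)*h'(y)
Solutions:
 h(y) = C1*exp(sqrt(3)*exp(-y))


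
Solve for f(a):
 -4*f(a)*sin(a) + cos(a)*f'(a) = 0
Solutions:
 f(a) = C1/cos(a)^4


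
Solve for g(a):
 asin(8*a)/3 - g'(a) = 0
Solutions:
 g(a) = C1 + a*asin(8*a)/3 + sqrt(1 - 64*a^2)/24


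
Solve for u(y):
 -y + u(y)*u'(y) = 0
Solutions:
 u(y) = -sqrt(C1 + y^2)
 u(y) = sqrt(C1 + y^2)


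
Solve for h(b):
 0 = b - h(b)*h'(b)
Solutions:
 h(b) = -sqrt(C1 + b^2)
 h(b) = sqrt(C1 + b^2)


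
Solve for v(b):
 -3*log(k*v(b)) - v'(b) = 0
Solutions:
 li(k*v(b))/k = C1 - 3*b


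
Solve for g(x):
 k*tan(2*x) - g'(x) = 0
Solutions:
 g(x) = C1 - k*log(cos(2*x))/2


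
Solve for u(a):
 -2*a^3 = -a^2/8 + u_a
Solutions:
 u(a) = C1 - a^4/2 + a^3/24


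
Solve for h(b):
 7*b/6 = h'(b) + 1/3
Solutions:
 h(b) = C1 + 7*b^2/12 - b/3


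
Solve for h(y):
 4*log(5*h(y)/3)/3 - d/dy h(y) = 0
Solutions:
 3*Integral(1/(-log(_y) - log(5) + log(3)), (_y, h(y)))/4 = C1 - y


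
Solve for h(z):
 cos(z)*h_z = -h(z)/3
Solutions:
 h(z) = C1*(sin(z) - 1)^(1/6)/(sin(z) + 1)^(1/6)


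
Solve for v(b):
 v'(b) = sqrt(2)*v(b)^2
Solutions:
 v(b) = -1/(C1 + sqrt(2)*b)


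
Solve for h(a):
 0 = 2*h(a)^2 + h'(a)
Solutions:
 h(a) = 1/(C1 + 2*a)


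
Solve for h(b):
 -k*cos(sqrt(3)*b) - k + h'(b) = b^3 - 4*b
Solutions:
 h(b) = C1 + b^4/4 - 2*b^2 + b*k + sqrt(3)*k*sin(sqrt(3)*b)/3


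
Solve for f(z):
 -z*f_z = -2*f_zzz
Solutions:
 f(z) = C1 + Integral(C2*airyai(2^(2/3)*z/2) + C3*airybi(2^(2/3)*z/2), z)


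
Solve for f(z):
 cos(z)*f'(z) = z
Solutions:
 f(z) = C1 + Integral(z/cos(z), z)


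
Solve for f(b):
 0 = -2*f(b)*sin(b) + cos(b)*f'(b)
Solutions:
 f(b) = C1/cos(b)^2


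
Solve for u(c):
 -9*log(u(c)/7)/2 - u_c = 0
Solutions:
 -2*Integral(1/(-log(_y) + log(7)), (_y, u(c)))/9 = C1 - c


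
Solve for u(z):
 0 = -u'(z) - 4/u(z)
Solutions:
 u(z) = -sqrt(C1 - 8*z)
 u(z) = sqrt(C1 - 8*z)


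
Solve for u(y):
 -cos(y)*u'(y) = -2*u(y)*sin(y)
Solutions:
 u(y) = C1/cos(y)^2


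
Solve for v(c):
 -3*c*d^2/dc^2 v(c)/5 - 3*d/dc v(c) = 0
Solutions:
 v(c) = C1 + C2/c^4


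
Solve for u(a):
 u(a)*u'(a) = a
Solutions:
 u(a) = -sqrt(C1 + a^2)
 u(a) = sqrt(C1 + a^2)


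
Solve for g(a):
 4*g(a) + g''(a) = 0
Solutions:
 g(a) = C1*sin(2*a) + C2*cos(2*a)


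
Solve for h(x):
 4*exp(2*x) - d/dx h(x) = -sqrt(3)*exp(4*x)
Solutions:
 h(x) = C1 + sqrt(3)*exp(4*x)/4 + 2*exp(2*x)


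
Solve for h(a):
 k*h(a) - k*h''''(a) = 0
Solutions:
 h(a) = C1*exp(-a) + C2*exp(a) + C3*sin(a) + C4*cos(a)


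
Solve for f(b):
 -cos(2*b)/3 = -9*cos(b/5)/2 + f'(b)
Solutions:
 f(b) = C1 + 45*sin(b/5)/2 - sin(2*b)/6


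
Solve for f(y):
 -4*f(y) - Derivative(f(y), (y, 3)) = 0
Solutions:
 f(y) = C3*exp(-2^(2/3)*y) + (C1*sin(2^(2/3)*sqrt(3)*y/2) + C2*cos(2^(2/3)*sqrt(3)*y/2))*exp(2^(2/3)*y/2)


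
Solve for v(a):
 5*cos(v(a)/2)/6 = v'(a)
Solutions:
 -5*a/6 - log(sin(v(a)/2) - 1) + log(sin(v(a)/2) + 1) = C1


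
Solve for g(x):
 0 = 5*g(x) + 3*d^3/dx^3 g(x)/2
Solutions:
 g(x) = C3*exp(-10^(1/3)*3^(2/3)*x/3) + (C1*sin(10^(1/3)*3^(1/6)*x/2) + C2*cos(10^(1/3)*3^(1/6)*x/2))*exp(10^(1/3)*3^(2/3)*x/6)


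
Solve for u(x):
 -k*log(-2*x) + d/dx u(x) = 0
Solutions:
 u(x) = C1 + k*x*log(-x) + k*x*(-1 + log(2))


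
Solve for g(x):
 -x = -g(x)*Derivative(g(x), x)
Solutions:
 g(x) = -sqrt(C1 + x^2)
 g(x) = sqrt(C1 + x^2)


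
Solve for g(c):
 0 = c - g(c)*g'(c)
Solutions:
 g(c) = -sqrt(C1 + c^2)
 g(c) = sqrt(C1 + c^2)


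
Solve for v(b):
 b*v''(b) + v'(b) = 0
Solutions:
 v(b) = C1 + C2*log(b)


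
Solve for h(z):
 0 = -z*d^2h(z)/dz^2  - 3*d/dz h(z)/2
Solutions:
 h(z) = C1 + C2/sqrt(z)


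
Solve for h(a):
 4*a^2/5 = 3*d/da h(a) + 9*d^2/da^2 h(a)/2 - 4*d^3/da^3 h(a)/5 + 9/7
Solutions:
 h(a) = C1 + C2*exp(a*(45 - sqrt(2985))/16) + C3*exp(a*(45 + sqrt(2985))/16) + 4*a^3/45 - 2*a^2/5 + 1439*a/1575


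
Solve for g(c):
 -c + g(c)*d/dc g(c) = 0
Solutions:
 g(c) = -sqrt(C1 + c^2)
 g(c) = sqrt(C1 + c^2)


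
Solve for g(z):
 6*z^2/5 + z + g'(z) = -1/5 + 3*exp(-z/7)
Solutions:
 g(z) = C1 - 2*z^3/5 - z^2/2 - z/5 - 21*exp(-z/7)


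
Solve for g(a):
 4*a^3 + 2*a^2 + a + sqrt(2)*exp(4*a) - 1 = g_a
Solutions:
 g(a) = C1 + a^4 + 2*a^3/3 + a^2/2 - a + sqrt(2)*exp(4*a)/4


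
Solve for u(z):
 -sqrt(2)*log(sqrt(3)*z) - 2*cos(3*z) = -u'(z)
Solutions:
 u(z) = C1 + sqrt(2)*z*(log(z) - 1) + sqrt(2)*z*log(3)/2 + 2*sin(3*z)/3


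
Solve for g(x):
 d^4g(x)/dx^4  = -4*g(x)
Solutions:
 g(x) = (C1*sin(x) + C2*cos(x))*exp(-x) + (C3*sin(x) + C4*cos(x))*exp(x)


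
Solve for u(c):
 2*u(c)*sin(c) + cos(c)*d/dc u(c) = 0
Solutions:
 u(c) = C1*cos(c)^2


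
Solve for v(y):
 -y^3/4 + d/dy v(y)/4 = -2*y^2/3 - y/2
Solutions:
 v(y) = C1 + y^4/4 - 8*y^3/9 - y^2


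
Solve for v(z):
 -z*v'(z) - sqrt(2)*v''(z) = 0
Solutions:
 v(z) = C1 + C2*erf(2^(1/4)*z/2)


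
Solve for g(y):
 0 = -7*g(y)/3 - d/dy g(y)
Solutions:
 g(y) = C1*exp(-7*y/3)


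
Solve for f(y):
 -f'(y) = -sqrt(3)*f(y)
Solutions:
 f(y) = C1*exp(sqrt(3)*y)


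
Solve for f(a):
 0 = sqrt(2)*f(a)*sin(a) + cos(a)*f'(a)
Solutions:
 f(a) = C1*cos(a)^(sqrt(2))


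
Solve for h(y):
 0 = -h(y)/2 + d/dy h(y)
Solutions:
 h(y) = C1*exp(y/2)


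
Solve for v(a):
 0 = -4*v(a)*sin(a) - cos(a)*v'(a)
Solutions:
 v(a) = C1*cos(a)^4


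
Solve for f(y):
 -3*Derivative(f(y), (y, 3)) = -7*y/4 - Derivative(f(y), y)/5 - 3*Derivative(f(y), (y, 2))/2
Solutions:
 f(y) = C1 + C2*exp(y*(15 - sqrt(465))/60) + C3*exp(y*(15 + sqrt(465))/60) - 35*y^2/8 + 525*y/8


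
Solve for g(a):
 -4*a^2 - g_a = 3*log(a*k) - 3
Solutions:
 g(a) = C1 - 4*a^3/3 - 3*a*log(a*k) + 6*a


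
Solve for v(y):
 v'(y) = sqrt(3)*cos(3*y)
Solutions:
 v(y) = C1 + sqrt(3)*sin(3*y)/3


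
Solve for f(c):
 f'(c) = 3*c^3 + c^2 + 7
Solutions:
 f(c) = C1 + 3*c^4/4 + c^3/3 + 7*c


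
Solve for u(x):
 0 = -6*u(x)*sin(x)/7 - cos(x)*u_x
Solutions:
 u(x) = C1*cos(x)^(6/7)


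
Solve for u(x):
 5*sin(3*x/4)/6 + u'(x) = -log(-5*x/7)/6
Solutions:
 u(x) = C1 - x*log(-x)/6 - x*log(5)/6 + x/6 + x*log(7)/6 + 10*cos(3*x/4)/9


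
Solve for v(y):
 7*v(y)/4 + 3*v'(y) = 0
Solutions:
 v(y) = C1*exp(-7*y/12)


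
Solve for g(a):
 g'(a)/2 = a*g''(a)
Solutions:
 g(a) = C1 + C2*a^(3/2)


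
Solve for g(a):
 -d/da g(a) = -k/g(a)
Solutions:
 g(a) = -sqrt(C1 + 2*a*k)
 g(a) = sqrt(C1 + 2*a*k)


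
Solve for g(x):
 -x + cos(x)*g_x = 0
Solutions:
 g(x) = C1 + Integral(x/cos(x), x)


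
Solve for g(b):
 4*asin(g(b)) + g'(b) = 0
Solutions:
 Integral(1/asin(_y), (_y, g(b))) = C1 - 4*b


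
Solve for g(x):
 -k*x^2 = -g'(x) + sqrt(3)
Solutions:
 g(x) = C1 + k*x^3/3 + sqrt(3)*x


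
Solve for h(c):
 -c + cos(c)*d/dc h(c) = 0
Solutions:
 h(c) = C1 + Integral(c/cos(c), c)


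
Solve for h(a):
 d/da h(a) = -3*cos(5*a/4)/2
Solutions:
 h(a) = C1 - 6*sin(5*a/4)/5


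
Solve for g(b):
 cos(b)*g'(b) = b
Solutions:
 g(b) = C1 + Integral(b/cos(b), b)


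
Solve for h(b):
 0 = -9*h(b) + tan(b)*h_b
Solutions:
 h(b) = C1*sin(b)^9


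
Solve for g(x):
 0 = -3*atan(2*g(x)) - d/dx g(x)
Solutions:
 Integral(1/atan(2*_y), (_y, g(x))) = C1 - 3*x


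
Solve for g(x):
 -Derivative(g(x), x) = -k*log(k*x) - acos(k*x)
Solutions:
 g(x) = C1 + k*x*(log(k*x) - 1) + Piecewise((x*acos(k*x) - sqrt(-k^2*x^2 + 1)/k, Ne(k, 0)), (pi*x/2, True))


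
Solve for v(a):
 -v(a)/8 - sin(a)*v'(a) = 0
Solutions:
 v(a) = C1*(cos(a) + 1)^(1/16)/(cos(a) - 1)^(1/16)


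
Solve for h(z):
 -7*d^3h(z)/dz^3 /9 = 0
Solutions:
 h(z) = C1 + C2*z + C3*z^2


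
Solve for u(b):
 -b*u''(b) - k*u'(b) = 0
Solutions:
 u(b) = C1 + b^(1 - re(k))*(C2*sin(log(b)*Abs(im(k))) + C3*cos(log(b)*im(k)))


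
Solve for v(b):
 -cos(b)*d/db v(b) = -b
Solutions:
 v(b) = C1 + Integral(b/cos(b), b)


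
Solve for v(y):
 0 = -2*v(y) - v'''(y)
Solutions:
 v(y) = C3*exp(-2^(1/3)*y) + (C1*sin(2^(1/3)*sqrt(3)*y/2) + C2*cos(2^(1/3)*sqrt(3)*y/2))*exp(2^(1/3)*y/2)


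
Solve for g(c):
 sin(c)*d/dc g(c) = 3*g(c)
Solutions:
 g(c) = C1*(cos(c) - 1)^(3/2)/(cos(c) + 1)^(3/2)


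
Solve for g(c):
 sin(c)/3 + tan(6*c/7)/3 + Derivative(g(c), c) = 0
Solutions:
 g(c) = C1 + 7*log(cos(6*c/7))/18 + cos(c)/3


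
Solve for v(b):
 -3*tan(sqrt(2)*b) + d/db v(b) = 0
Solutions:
 v(b) = C1 - 3*sqrt(2)*log(cos(sqrt(2)*b))/2


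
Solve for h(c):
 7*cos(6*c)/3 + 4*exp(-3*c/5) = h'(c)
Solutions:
 h(c) = C1 + 7*sin(6*c)/18 - 20*exp(-3*c/5)/3


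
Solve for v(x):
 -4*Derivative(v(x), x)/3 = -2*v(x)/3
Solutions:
 v(x) = C1*exp(x/2)


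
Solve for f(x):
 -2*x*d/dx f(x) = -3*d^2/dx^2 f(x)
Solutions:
 f(x) = C1 + C2*erfi(sqrt(3)*x/3)


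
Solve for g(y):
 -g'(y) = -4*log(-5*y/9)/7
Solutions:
 g(y) = C1 + 4*y*log(-y)/7 + 4*y*(-2*log(3) - 1 + log(5))/7


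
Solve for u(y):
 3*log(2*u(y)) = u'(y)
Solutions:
 -Integral(1/(log(_y) + log(2)), (_y, u(y)))/3 = C1 - y


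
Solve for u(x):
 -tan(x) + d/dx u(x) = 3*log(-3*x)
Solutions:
 u(x) = C1 + 3*x*log(-x) - 3*x + 3*x*log(3) - log(cos(x))


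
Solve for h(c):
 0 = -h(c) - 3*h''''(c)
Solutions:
 h(c) = (C1*sin(sqrt(2)*3^(3/4)*c/6) + C2*cos(sqrt(2)*3^(3/4)*c/6))*exp(-sqrt(2)*3^(3/4)*c/6) + (C3*sin(sqrt(2)*3^(3/4)*c/6) + C4*cos(sqrt(2)*3^(3/4)*c/6))*exp(sqrt(2)*3^(3/4)*c/6)


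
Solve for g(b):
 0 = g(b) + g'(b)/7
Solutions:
 g(b) = C1*exp(-7*b)


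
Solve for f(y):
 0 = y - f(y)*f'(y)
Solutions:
 f(y) = -sqrt(C1 + y^2)
 f(y) = sqrt(C1 + y^2)


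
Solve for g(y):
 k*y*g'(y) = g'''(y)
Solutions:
 g(y) = C1 + Integral(C2*airyai(k^(1/3)*y) + C3*airybi(k^(1/3)*y), y)


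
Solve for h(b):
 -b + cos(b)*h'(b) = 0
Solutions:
 h(b) = C1 + Integral(b/cos(b), b)


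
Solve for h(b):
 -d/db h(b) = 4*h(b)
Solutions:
 h(b) = C1*exp(-4*b)


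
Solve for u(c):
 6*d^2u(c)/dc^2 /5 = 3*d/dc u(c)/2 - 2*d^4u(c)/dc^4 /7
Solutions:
 u(c) = C1 + C2*exp(35^(1/3)*c*(-(75 + 11*sqrt(65))^(1/3) + 4*35^(1/3)/(75 + 11*sqrt(65))^(1/3))/20)*sin(sqrt(3)*35^(1/3)*c*(4*35^(1/3)/(75 + 11*sqrt(65))^(1/3) + (75 + 11*sqrt(65))^(1/3))/20) + C3*exp(35^(1/3)*c*(-(75 + 11*sqrt(65))^(1/3) + 4*35^(1/3)/(75 + 11*sqrt(65))^(1/3))/20)*cos(sqrt(3)*35^(1/3)*c*(4*35^(1/3)/(75 + 11*sqrt(65))^(1/3) + (75 + 11*sqrt(65))^(1/3))/20) + C4*exp(-35^(1/3)*c*(-(75 + 11*sqrt(65))^(1/3) + 4*35^(1/3)/(75 + 11*sqrt(65))^(1/3))/10)


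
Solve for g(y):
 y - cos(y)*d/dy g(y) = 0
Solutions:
 g(y) = C1 + Integral(y/cos(y), y)


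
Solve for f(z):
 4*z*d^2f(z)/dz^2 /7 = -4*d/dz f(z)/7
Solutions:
 f(z) = C1 + C2*log(z)


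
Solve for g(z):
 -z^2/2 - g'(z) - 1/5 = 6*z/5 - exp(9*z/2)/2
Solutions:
 g(z) = C1 - z^3/6 - 3*z^2/5 - z/5 + exp(9*z/2)/9


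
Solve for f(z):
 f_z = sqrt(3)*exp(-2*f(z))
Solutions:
 f(z) = log(-sqrt(C1 + 2*sqrt(3)*z))
 f(z) = log(C1 + 2*sqrt(3)*z)/2


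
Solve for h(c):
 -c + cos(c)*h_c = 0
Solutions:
 h(c) = C1 + Integral(c/cos(c), c)


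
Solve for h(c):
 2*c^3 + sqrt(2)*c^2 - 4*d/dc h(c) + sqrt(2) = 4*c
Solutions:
 h(c) = C1 + c^4/8 + sqrt(2)*c^3/12 - c^2/2 + sqrt(2)*c/4


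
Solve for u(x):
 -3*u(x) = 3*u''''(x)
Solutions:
 u(x) = (C1*sin(sqrt(2)*x/2) + C2*cos(sqrt(2)*x/2))*exp(-sqrt(2)*x/2) + (C3*sin(sqrt(2)*x/2) + C4*cos(sqrt(2)*x/2))*exp(sqrt(2)*x/2)


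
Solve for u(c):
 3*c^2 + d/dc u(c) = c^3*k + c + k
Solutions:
 u(c) = C1 + c^4*k/4 - c^3 + c^2/2 + c*k


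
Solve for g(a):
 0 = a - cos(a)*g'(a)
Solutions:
 g(a) = C1 + Integral(a/cos(a), a)


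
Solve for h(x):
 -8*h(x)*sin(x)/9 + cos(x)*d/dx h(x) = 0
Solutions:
 h(x) = C1/cos(x)^(8/9)


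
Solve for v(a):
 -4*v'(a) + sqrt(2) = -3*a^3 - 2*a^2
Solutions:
 v(a) = C1 + 3*a^4/16 + a^3/6 + sqrt(2)*a/4


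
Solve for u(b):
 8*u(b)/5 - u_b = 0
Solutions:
 u(b) = C1*exp(8*b/5)


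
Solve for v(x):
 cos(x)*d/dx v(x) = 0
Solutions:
 v(x) = C1


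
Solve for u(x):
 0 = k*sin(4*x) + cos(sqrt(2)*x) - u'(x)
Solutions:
 u(x) = C1 - k*cos(4*x)/4 + sqrt(2)*sin(sqrt(2)*x)/2


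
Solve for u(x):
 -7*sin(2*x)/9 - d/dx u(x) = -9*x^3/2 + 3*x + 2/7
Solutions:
 u(x) = C1 + 9*x^4/8 - 3*x^2/2 - 2*x/7 + 7*cos(2*x)/18


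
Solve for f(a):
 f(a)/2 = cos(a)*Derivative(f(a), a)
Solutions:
 f(a) = C1*(sin(a) + 1)^(1/4)/(sin(a) - 1)^(1/4)


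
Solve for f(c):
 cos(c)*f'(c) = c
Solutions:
 f(c) = C1 + Integral(c/cos(c), c)


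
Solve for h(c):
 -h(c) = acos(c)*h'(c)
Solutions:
 h(c) = C1*exp(-Integral(1/acos(c), c))


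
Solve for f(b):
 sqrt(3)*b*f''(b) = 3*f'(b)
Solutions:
 f(b) = C1 + C2*b^(1 + sqrt(3))


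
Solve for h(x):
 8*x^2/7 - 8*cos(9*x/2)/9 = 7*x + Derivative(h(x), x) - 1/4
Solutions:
 h(x) = C1 + 8*x^3/21 - 7*x^2/2 + x/4 - 16*sin(9*x/2)/81


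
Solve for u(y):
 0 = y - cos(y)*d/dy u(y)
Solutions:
 u(y) = C1 + Integral(y/cos(y), y)


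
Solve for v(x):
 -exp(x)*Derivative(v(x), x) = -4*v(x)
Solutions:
 v(x) = C1*exp(-4*exp(-x))


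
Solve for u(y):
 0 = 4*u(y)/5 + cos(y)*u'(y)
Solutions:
 u(y) = C1*(sin(y) - 1)^(2/5)/(sin(y) + 1)^(2/5)
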